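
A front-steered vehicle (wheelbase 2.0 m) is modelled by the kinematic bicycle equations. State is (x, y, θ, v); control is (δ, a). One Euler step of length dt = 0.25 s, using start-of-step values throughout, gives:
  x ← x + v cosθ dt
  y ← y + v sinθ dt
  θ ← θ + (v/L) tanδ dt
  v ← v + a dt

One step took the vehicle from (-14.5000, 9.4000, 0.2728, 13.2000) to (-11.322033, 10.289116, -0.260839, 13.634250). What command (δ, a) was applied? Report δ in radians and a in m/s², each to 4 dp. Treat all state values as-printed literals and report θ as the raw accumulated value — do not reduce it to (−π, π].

δ = -0.3128, a = 1.7370

a = (v'−v)/dt = (0.434250)/0.25 = 1.7370
Δθ = θ'−θ = -0.533639;  (v·dt/L) = 13.2000·0.25/2.0 = 1.650000
tan δ = Δθ·L/(v·dt) = -0.323418  →  δ = -0.3128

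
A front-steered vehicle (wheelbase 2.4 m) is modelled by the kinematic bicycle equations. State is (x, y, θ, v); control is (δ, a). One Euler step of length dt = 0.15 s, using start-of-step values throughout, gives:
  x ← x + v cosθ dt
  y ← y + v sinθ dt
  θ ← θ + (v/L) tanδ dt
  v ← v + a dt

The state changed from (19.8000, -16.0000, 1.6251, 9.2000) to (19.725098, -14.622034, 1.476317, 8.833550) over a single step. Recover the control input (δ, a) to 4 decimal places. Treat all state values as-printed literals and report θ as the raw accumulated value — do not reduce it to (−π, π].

δ = -0.2532, a = -2.4430

a = (v'−v)/dt = (-0.366450)/0.15 = -2.4430
Δθ = θ'−θ = -0.148783;  (v·dt/L) = 9.2000·0.15/2.4 = 0.575000
tan δ = Δθ·L/(v·dt) = -0.258753  →  δ = -0.2532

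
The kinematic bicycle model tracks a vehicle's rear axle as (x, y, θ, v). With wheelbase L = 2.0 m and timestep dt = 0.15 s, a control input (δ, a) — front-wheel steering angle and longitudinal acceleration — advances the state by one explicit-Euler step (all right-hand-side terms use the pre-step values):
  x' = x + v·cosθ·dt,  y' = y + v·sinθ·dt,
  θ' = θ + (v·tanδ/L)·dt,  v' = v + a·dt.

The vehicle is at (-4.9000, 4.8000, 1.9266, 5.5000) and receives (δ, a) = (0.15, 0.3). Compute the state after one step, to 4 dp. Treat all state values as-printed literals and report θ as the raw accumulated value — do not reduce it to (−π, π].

x' = -4.9000 + 5.5000·cos(1.9266)·0.15 = -5.1874
y' = 4.8000 + 5.5000·sin(1.9266)·0.15 = 5.5733
θ' = 1.9266 + (5.5000/2.0)·tan(0.15)·0.15 = 1.9889
v' = 5.5000 + 0.3000·0.15 = 5.5450

(-5.1874, 5.5733, 1.9889, 5.5450)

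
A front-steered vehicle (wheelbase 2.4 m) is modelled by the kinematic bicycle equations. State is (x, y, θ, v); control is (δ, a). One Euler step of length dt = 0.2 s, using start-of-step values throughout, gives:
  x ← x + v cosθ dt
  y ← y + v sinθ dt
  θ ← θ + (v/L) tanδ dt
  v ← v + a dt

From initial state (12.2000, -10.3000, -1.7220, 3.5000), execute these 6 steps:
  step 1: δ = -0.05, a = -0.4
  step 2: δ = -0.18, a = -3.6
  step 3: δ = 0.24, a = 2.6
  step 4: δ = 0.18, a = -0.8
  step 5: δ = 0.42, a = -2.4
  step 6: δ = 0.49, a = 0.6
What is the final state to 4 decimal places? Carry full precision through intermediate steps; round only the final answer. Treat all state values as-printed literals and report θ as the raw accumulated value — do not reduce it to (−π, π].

after step 1 (δ=-0.05, a=-0.4): (12.094560, -10.992013, -1.736595, 3.420000)
after step 2 (δ=-0.18, a=-3.6): (11.981673, -11.666633, -1.788457, 2.700000)
after step 3 (δ=0.24, a=2.6): (11.865062, -12.193892, -1.733396, 3.220000)
after step 4 (δ=0.18, a=-0.8): (11.760809, -12.829398, -1.684567, 3.060000)
after step 5 (δ=0.42, a=-2.4): (11.691331, -13.437441, -1.570691, 2.580000)
after step 6 (δ=0.49, a=0.6): (11.691385, -13.953441, -1.456013, 2.700000)

(11.6914, -13.9534, -1.4560, 2.7000)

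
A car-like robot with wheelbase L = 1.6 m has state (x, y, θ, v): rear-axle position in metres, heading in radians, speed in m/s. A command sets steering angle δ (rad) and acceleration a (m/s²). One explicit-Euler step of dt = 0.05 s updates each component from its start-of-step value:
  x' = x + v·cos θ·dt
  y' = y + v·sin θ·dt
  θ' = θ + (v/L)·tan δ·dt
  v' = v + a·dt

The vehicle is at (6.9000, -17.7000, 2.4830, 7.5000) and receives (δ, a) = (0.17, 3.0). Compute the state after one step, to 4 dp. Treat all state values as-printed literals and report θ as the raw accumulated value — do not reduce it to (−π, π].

x' = 6.9000 + 7.5000·cos(2.4830)·0.05 = 6.6034
y' = -17.7000 + 7.5000·sin(2.4830)·0.05 = -17.4705
θ' = 2.4830 + (7.5000/1.6)·tan(0.17)·0.05 = 2.5232
v' = 7.5000 + 3.0000·0.05 = 7.6500

(6.6034, -17.4705, 2.5232, 7.6500)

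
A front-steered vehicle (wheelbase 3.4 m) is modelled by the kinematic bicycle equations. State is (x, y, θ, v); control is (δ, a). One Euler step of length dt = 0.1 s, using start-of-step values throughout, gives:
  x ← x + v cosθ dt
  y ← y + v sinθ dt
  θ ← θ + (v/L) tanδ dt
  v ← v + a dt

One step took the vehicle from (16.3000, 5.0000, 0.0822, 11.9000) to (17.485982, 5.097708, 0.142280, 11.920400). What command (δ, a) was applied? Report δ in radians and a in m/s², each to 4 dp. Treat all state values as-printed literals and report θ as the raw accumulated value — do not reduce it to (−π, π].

δ = 0.1700, a = 0.2040

a = (v'−v)/dt = (0.020400)/0.1 = 0.2040
Δθ = θ'−θ = 0.060080;  (v·dt/L) = 11.9000·0.1/3.4 = 0.350000
tan δ = Δθ·L/(v·dt) = 0.171657  →  δ = 0.1700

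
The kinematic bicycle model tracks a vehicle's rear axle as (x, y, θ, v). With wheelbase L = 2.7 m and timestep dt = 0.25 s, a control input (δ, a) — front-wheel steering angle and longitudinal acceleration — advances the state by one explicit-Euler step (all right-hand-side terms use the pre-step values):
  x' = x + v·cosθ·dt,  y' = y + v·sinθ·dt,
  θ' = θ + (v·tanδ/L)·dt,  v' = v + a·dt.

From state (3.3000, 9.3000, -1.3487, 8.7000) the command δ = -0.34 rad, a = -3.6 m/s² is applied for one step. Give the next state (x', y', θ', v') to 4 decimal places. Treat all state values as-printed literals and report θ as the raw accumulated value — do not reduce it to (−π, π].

x' = 3.3000 + 8.7000·cos(-1.3487)·0.25 = 3.7791
y' = 9.3000 + 8.7000·sin(-1.3487)·0.25 = 7.1784
θ' = -1.3487 + (8.7000/2.7)·tan(-0.34)·0.25 = -1.6337
v' = 8.7000 − 3.6000·0.25 = 7.8000

(3.7791, 7.1784, -1.6337, 7.8000)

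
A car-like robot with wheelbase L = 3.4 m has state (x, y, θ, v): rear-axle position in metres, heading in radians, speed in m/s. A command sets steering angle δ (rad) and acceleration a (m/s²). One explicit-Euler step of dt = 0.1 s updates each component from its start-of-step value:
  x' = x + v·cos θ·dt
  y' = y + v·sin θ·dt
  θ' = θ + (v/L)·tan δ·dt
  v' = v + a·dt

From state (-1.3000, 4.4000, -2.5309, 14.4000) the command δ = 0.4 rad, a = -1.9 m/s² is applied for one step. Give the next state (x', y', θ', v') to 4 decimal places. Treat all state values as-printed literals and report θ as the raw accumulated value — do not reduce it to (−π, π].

(-2.4797, 3.5743, -2.3518, 14.2100)

x' = -1.3000 + 14.4000·cos(-2.5309)·0.1 = -2.4797
y' = 4.4000 + 14.4000·sin(-2.5309)·0.1 = 3.5743
θ' = -2.5309 + (14.4000/3.4)·tan(0.4)·0.1 = -2.3518
v' = 14.4000 − 1.9000·0.1 = 14.2100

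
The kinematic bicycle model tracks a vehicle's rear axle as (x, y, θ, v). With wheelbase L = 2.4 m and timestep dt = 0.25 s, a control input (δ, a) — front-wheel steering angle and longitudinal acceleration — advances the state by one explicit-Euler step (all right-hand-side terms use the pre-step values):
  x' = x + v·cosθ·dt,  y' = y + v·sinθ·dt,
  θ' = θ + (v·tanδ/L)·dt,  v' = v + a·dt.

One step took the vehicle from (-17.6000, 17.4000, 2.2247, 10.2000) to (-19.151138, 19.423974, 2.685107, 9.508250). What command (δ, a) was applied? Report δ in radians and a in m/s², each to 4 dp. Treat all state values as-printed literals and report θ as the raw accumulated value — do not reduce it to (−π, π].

δ = 0.4089, a = -2.7670

a = (v'−v)/dt = (-0.691750)/0.25 = -2.7670
Δθ = θ'−θ = 0.460407;  (v·dt/L) = 10.2000·0.25/2.4 = 1.062500
tan δ = Δθ·L/(v·dt) = 0.433324  →  δ = 0.4089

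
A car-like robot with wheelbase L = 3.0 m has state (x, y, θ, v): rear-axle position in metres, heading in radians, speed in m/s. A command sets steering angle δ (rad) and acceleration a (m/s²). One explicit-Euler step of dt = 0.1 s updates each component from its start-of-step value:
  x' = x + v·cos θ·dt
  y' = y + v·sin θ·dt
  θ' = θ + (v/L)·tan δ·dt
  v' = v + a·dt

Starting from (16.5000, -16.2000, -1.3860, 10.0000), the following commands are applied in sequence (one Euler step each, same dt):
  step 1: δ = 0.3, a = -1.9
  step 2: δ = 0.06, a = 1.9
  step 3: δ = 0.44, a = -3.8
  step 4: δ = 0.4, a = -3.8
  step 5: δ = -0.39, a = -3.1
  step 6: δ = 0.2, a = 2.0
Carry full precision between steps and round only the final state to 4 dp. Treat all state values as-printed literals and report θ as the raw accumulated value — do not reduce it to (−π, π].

(18.6249, -21.4941, -1.0370, 9.1300)

after step 1 (δ=0.3, a=-1.9): (16.683746, -17.182974, -1.282888, 9.810000)
after step 2 (δ=0.06, a=1.9): (16.962299, -18.123596, -1.263244, 10.000000)
after step 3 (δ=0.44, a=-3.8): (17.265025, -19.076673, -1.106317, 9.620000)
after step 4 (δ=0.4, a=-3.8): (17.695960, -19.936754, -0.970742, 9.240000)
after step 5 (δ=-0.39, a=-3.1): (18.217731, -20.699336, -1.097347, 8.930000)
after step 6 (δ=0.2, a=2.0): (18.624902, -21.494106, -1.037007, 9.130000)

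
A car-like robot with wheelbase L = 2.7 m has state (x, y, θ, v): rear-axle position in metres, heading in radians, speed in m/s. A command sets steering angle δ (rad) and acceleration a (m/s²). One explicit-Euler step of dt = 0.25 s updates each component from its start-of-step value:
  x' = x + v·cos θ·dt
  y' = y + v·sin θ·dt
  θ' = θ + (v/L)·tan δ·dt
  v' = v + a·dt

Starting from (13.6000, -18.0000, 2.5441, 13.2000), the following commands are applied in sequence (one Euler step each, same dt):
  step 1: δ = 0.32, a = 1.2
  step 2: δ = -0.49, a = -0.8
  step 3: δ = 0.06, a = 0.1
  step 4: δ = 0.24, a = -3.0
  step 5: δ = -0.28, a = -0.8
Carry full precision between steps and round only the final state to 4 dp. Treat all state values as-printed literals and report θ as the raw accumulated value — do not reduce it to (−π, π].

(0.2480, -9.1639, 2.3235, 12.3750)

after step 1 (δ=0.32, a=1.2): (10.871729, -16.143515, 2.949131, 13.500000)
after step 2 (δ=-0.49, a=-0.8): (7.559044, -15.497961, 2.282396, 13.300000)
after step 3 (δ=0.06, a=0.1): (5.387665, -12.979879, 2.356374, 13.325000)
after step 4 (δ=0.24, a=-3.0): (3.031692, -10.624752, 2.658305, 12.575000)
after step 5 (δ=-0.28, a=-0.8): (0.247990, -9.163873, 2.323490, 12.375000)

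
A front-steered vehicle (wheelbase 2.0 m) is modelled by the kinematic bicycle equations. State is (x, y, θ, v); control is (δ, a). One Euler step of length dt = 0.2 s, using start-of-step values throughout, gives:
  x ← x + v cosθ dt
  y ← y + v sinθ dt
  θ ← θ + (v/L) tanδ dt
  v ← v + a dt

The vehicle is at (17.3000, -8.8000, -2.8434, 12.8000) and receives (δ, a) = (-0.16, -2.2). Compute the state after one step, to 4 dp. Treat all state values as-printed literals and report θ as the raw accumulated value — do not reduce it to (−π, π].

x' = 17.3000 + 12.8000·cos(-2.8434)·0.2 = 14.8530
y' = -8.8000 + 12.8000·sin(-2.8434)·0.2 = -9.5521
θ' = -2.8434 + (12.8000/2.0)·tan(-0.16)·0.2 = -3.0500
v' = 12.8000 − 2.2000·0.2 = 12.3600

(14.8530, -9.5521, -3.0500, 12.3600)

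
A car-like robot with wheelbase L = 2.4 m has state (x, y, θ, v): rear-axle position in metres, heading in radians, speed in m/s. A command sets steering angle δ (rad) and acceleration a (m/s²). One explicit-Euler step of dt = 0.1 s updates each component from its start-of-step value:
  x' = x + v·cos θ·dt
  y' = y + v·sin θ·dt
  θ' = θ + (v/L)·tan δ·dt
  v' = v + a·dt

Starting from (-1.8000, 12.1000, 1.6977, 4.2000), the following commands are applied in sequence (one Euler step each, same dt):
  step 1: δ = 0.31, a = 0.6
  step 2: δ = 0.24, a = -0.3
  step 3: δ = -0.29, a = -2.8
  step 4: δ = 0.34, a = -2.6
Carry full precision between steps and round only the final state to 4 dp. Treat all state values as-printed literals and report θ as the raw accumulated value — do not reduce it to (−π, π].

(-2.0939, 13.7368, 1.8028, 3.6900)

after step 1 (δ=0.31, a=0.6): (-1.853157, 12.516623, 1.753757, 4.260000)
after step 2 (δ=0.24, a=-0.3): (-1.930664, 12.935512, 1.797195, 4.230000)
after step 3 (δ=-0.29, a=-2.8): (-2.025614, 13.347718, 1.744599, 3.950000)
after step 4 (δ=0.34, a=-2.6): (-2.093921, 13.736767, 1.802818, 3.690000)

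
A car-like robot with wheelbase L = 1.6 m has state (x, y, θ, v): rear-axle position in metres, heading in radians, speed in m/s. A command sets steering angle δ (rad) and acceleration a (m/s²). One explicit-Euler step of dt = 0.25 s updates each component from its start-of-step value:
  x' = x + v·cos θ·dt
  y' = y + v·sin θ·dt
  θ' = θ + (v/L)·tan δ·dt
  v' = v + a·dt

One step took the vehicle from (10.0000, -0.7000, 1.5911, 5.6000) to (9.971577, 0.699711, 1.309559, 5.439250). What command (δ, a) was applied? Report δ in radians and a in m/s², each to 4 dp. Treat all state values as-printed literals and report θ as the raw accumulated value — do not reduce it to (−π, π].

a = (v'−v)/dt = (-0.160750)/0.25 = -0.6430
Δθ = θ'−θ = -0.281541;  (v·dt/L) = 5.6000·0.25/1.6 = 0.875000
tan δ = Δθ·L/(v·dt) = -0.321761  →  δ = -0.3113

δ = -0.3113, a = -0.6430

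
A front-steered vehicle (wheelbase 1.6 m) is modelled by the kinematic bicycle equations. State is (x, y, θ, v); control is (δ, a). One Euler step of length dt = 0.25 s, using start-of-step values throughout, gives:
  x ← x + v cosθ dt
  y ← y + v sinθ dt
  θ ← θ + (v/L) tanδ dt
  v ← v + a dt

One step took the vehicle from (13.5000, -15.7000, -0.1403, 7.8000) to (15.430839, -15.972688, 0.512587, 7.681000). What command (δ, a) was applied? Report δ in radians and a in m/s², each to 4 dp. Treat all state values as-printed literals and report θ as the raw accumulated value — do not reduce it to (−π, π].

δ = 0.4918, a = -0.4760

a = (v'−v)/dt = (-0.119000)/0.25 = -0.4760
Δθ = θ'−θ = 0.652887;  (v·dt/L) = 7.8000·0.25/1.6 = 1.218750
tan δ = Δθ·L/(v·dt) = 0.535702  →  δ = 0.4918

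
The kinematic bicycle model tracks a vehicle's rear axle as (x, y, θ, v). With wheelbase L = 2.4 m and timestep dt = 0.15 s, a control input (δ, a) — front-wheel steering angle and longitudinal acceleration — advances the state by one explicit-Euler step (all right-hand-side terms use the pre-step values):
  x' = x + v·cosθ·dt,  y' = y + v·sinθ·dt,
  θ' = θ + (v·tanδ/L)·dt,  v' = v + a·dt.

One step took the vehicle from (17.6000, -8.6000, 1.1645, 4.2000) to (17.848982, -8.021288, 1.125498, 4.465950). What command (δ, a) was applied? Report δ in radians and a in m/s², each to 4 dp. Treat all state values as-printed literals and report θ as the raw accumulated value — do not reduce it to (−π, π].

a = (v'−v)/dt = (0.265950)/0.15 = 1.7730
Δθ = θ'−θ = -0.039002;  (v·dt/L) = 4.2000·0.15/2.4 = 0.262500
tan δ = Δθ·L/(v·dt) = -0.148579  →  δ = -0.1475

δ = -0.1475, a = 1.7730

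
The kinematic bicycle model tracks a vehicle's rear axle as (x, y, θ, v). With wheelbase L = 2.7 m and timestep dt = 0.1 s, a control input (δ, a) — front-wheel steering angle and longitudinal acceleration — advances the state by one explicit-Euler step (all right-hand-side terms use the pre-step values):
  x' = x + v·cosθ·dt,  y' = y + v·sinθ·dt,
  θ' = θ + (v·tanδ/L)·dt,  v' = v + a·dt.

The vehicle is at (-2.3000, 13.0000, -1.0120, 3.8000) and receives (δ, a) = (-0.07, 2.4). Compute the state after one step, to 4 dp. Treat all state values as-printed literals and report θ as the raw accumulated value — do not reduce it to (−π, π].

x' = -2.3000 + 3.8000·cos(-1.0120)·0.1 = -2.0985
y' = 13.0000 + 3.8000·sin(-1.0120)·0.1 = 12.6778
θ' = -1.0120 + (3.8000/2.7)·tan(-0.07)·0.1 = -1.0219
v' = 3.8000 + 2.4000·0.1 = 4.0400

(-2.0985, 12.6778, -1.0219, 4.0400)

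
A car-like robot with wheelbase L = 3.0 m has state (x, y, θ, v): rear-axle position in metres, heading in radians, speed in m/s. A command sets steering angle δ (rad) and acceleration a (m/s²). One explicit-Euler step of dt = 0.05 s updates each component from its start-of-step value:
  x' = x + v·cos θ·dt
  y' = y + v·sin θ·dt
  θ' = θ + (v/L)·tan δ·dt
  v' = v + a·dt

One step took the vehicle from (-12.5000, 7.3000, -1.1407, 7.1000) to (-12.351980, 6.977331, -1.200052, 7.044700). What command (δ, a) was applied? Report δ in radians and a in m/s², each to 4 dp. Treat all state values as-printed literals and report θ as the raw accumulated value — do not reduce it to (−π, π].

δ = -0.4649, a = -1.1060

a = (v'−v)/dt = (-0.055300)/0.05 = -1.1060
Δθ = θ'−θ = -0.059352;  (v·dt/L) = 7.1000·0.05/3.0 = 0.118333
tan δ = Δθ·L/(v·dt) = -0.501566  →  δ = -0.4649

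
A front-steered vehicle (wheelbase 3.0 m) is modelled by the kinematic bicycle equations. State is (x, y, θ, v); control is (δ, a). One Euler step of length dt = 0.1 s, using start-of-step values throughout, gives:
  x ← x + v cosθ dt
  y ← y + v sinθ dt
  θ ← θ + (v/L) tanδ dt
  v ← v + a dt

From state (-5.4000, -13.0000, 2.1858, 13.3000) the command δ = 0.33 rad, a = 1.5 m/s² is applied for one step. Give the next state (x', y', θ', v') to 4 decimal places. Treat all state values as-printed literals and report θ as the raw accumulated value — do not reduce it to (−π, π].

(-6.1674, -11.9137, 2.3377, 13.4500)

x' = -5.4000 + 13.3000·cos(2.1858)·0.1 = -6.1674
y' = -13.0000 + 13.3000·sin(2.1858)·0.1 = -11.9137
θ' = 2.1858 + (13.3000/3.0)·tan(0.33)·0.1 = 2.3377
v' = 13.3000 + 1.5000·0.1 = 13.4500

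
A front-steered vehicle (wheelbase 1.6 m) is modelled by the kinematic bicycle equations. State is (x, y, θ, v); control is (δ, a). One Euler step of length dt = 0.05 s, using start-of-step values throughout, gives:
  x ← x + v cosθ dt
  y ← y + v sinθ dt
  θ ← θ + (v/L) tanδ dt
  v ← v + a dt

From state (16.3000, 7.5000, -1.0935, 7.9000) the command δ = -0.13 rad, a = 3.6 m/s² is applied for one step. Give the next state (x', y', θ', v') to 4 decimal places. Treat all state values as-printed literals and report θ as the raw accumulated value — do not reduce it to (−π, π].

x' = 16.3000 + 7.9000·cos(-1.0935)·0.05 = 16.4815
y' = 7.5000 + 7.9000·sin(-1.0935)·0.05 = 7.1491
θ' = -1.0935 + (7.9000/1.6)·tan(-0.13)·0.05 = -1.1258
v' = 7.9000 + 3.6000·0.05 = 8.0800

(16.4815, 7.1491, -1.1258, 8.0800)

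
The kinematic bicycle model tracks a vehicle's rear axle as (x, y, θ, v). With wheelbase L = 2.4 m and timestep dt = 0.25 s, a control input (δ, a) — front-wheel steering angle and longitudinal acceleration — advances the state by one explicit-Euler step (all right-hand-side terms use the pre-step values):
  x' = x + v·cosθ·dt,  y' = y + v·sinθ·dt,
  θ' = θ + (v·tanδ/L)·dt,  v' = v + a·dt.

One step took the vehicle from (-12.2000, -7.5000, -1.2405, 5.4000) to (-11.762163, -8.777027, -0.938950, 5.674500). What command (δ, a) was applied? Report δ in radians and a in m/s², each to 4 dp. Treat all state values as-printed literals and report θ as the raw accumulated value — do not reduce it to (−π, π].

a = (v'−v)/dt = (0.274500)/0.25 = 1.0980
Δθ = θ'−θ = 0.301550;  (v·dt/L) = 5.4000·0.25/2.4 = 0.562500
tan δ = Δθ·L/(v·dt) = 0.536089  →  δ = 0.4921

δ = 0.4921, a = 1.0980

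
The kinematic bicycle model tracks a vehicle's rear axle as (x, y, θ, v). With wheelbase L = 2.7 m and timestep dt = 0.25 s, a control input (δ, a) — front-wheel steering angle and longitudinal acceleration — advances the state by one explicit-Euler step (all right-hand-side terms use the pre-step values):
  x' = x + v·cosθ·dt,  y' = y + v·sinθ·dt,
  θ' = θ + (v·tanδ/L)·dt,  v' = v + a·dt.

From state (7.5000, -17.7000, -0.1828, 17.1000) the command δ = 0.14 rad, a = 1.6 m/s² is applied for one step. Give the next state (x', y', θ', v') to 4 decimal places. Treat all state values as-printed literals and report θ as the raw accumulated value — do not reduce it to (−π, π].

(11.7038, -18.4771, 0.0403, 17.5000)

x' = 7.5000 + 17.1000·cos(-0.1828)·0.25 = 11.7038
y' = -17.7000 + 17.1000·sin(-0.1828)·0.25 = -18.4771
θ' = -0.1828 + (17.1000/2.7)·tan(0.14)·0.25 = 0.0403
v' = 17.1000 + 1.6000·0.25 = 17.5000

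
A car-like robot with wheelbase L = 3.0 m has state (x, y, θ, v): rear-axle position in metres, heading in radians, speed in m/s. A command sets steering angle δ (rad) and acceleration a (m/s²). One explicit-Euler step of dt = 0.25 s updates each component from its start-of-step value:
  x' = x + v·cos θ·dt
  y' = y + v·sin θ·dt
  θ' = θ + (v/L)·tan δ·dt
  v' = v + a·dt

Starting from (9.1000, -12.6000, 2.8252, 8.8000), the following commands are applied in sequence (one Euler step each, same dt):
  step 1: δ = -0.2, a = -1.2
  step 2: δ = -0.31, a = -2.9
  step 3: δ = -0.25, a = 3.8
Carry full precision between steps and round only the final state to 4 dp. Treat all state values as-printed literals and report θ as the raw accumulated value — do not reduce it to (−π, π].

after step 1 (δ=-0.2, a=-1.2): (7.009199, -11.915491, 2.676546, 8.500000)
after step 2 (δ=-0.31, a=-2.9): (5.109873, -10.962504, 2.449647, 7.775000)
after step 3 (δ=-0.25, a=3.8): (3.613173, -9.722321, 2.284207, 8.725000)

(3.6132, -9.7223, 2.2842, 8.7250)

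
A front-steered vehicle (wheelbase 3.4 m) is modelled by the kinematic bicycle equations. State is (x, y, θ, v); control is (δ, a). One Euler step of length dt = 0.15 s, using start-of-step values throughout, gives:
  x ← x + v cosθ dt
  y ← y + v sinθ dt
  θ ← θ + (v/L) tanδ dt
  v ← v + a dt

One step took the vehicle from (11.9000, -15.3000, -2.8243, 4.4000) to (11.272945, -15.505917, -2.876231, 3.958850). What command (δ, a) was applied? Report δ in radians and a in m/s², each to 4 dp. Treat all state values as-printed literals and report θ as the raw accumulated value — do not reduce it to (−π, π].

a = (v'−v)/dt = (-0.441150)/0.15 = -2.9410
Δθ = θ'−θ = -0.051931;  (v·dt/L) = 4.4000·0.15/3.4 = 0.194118
tan δ = Δθ·L/(v·dt) = -0.267523  →  δ = -0.2614

δ = -0.2614, a = -2.9410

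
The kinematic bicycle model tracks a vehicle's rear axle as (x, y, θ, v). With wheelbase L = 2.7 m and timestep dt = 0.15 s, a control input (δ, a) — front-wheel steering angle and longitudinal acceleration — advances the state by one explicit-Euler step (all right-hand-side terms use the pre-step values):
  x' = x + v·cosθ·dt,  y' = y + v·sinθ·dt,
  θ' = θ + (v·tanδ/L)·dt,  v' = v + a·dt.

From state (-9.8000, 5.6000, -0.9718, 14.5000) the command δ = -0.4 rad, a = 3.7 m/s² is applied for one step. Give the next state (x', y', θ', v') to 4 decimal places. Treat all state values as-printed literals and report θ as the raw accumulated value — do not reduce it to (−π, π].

(-8.5737, 3.8037, -1.3124, 15.0550)

x' = -9.8000 + 14.5000·cos(-0.9718)·0.15 = -8.5737
y' = 5.6000 + 14.5000·sin(-0.9718)·0.15 = 3.8037
θ' = -0.9718 + (14.5000/2.7)·tan(-0.4)·0.15 = -1.3124
v' = 14.5000 + 3.7000·0.15 = 15.0550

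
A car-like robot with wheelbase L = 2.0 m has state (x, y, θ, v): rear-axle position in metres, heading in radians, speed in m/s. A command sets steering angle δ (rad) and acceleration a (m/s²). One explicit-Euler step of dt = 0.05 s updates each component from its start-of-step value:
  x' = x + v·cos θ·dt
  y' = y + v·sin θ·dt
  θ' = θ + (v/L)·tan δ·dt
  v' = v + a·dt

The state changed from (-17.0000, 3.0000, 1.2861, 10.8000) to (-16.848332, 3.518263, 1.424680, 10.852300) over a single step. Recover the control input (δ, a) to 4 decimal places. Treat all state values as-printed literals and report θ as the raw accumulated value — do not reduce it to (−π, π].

δ = 0.4742, a = 1.0460

a = (v'−v)/dt = (0.052300)/0.05 = 1.0460
Δθ = θ'−θ = 0.138580;  (v·dt/L) = 10.8000·0.05/2.0 = 0.270000
tan δ = Δθ·L/(v·dt) = 0.513259  →  δ = 0.4742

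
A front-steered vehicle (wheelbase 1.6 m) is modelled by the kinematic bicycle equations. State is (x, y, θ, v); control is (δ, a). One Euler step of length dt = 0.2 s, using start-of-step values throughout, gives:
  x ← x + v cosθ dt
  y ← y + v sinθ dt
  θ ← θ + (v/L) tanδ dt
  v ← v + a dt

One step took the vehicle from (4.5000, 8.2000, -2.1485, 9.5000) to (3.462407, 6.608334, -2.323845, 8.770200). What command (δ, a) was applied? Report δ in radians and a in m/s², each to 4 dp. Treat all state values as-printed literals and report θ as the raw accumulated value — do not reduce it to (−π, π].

δ = -0.1466, a = -3.6490

a = (v'−v)/dt = (-0.729800)/0.2 = -3.6490
Δθ = θ'−θ = -0.175345;  (v·dt/L) = 9.5000·0.2/1.6 = 1.187500
tan δ = Δθ·L/(v·dt) = -0.147659  →  δ = -0.1466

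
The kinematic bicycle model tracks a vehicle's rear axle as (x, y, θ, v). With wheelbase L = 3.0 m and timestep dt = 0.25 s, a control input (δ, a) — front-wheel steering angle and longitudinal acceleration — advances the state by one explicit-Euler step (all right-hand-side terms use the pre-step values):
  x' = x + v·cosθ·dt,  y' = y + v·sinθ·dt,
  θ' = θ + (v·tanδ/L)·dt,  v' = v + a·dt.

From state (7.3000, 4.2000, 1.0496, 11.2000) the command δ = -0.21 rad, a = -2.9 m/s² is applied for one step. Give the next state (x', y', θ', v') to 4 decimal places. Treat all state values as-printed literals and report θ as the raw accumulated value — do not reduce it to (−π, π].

x' = 7.3000 + 11.2000·cos(1.0496)·0.25 = 8.6942
y' = 4.2000 + 11.2000·sin(1.0496)·0.25 = 6.6282
θ' = 1.0496 + (11.2000/3.0)·tan(-0.21)·0.25 = 0.8507
v' = 11.2000 − 2.9000·0.25 = 10.4750

(8.6942, 6.6282, 0.8507, 10.4750)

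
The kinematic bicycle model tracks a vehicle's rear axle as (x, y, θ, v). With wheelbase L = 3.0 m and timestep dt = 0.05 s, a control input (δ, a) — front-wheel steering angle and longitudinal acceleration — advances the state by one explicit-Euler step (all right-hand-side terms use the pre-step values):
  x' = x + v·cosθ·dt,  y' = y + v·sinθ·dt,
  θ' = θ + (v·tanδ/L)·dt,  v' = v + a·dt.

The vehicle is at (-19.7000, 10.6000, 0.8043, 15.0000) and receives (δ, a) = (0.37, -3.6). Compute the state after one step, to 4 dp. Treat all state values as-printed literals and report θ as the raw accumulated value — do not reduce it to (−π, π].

x' = -19.7000 + 15.0000·cos(0.8043)·0.05 = -19.1798
y' = 10.6000 + 15.0000·sin(0.8043)·0.05 = 11.1403
θ' = 0.8043 + (15.0000/3.0)·tan(0.37)·0.05 = 0.9013
v' = 15.0000 − 3.6000·0.05 = 14.8200

(-19.1798, 11.1403, 0.9013, 14.8200)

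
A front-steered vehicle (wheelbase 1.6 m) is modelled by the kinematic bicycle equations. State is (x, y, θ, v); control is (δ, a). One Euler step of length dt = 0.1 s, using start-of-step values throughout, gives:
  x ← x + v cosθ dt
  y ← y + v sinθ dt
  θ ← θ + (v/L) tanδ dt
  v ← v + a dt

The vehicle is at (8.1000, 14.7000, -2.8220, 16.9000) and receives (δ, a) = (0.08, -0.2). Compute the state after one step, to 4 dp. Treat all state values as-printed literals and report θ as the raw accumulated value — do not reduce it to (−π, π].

x' = 8.1000 + 16.9000·cos(-2.8220)·0.1 = 6.4956
y' = 14.7000 + 16.9000·sin(-2.8220)·0.1 = 14.1690
θ' = -2.8220 + (16.9000/1.6)·tan(0.08)·0.1 = -2.7373
v' = 16.9000 − 0.2000·0.1 = 16.8800

(6.4956, 14.1690, -2.7373, 16.8800)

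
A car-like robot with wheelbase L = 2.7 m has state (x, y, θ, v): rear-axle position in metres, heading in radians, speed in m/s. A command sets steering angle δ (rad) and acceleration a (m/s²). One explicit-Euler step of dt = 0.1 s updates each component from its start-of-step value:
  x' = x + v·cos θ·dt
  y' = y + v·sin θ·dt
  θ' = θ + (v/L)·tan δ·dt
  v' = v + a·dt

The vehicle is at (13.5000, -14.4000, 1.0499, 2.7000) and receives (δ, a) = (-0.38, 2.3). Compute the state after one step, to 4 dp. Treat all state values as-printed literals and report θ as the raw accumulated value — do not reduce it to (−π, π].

(13.6344, -14.1658, 1.0100, 2.9300)

x' = 13.5000 + 2.7000·cos(1.0499)·0.1 = 13.6344
y' = -14.4000 + 2.7000·sin(1.0499)·0.1 = -14.1658
θ' = 1.0499 + (2.7000/2.7)·tan(-0.38)·0.1 = 1.0100
v' = 2.7000 + 2.3000·0.1 = 2.9300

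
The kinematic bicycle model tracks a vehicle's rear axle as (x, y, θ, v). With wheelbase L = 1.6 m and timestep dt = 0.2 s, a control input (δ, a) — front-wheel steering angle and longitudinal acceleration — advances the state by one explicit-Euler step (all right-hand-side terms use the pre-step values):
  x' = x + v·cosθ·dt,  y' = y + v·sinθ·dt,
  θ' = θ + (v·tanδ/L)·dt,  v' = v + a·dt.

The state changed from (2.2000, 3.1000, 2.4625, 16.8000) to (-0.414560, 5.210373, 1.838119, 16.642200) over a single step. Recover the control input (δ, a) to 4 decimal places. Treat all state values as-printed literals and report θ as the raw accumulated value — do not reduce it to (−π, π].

a = (v'−v)/dt = (-0.157800)/0.2 = -0.7890
Δθ = θ'−θ = -0.624381;  (v·dt/L) = 16.8000·0.2/1.6 = 2.100000
tan δ = Δθ·L/(v·dt) = -0.297324  →  δ = -0.2890

δ = -0.2890, a = -0.7890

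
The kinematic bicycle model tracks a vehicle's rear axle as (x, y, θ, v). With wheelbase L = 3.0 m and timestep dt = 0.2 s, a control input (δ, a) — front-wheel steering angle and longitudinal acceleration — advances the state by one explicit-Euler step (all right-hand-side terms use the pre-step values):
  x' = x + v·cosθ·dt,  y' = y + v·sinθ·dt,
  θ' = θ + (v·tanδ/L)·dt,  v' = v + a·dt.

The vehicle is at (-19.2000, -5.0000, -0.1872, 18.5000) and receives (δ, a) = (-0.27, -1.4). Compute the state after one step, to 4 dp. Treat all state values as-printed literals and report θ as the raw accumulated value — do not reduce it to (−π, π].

(-15.5646, -5.6886, -0.5285, 18.2200)

x' = -19.2000 + 18.5000·cos(-0.1872)·0.2 = -15.5646
y' = -5.0000 + 18.5000·sin(-0.1872)·0.2 = -5.6886
θ' = -0.1872 + (18.5000/3.0)·tan(-0.27)·0.2 = -0.5285
v' = 18.5000 − 1.4000·0.2 = 18.2200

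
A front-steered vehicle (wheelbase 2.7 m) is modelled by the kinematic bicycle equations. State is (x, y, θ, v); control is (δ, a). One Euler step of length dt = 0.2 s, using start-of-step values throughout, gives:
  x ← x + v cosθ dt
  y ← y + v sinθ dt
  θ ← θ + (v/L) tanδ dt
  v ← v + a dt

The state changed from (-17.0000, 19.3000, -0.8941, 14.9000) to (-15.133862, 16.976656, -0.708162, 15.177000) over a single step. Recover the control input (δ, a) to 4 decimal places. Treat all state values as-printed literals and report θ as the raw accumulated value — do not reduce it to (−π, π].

δ = 0.1669, a = 1.3850

a = (v'−v)/dt = (0.277000)/0.2 = 1.3850
Δθ = θ'−θ = 0.185938;  (v·dt/L) = 14.9000·0.2/2.7 = 1.103704
tan δ = Δθ·L/(v·dt) = 0.168467  →  δ = 0.1669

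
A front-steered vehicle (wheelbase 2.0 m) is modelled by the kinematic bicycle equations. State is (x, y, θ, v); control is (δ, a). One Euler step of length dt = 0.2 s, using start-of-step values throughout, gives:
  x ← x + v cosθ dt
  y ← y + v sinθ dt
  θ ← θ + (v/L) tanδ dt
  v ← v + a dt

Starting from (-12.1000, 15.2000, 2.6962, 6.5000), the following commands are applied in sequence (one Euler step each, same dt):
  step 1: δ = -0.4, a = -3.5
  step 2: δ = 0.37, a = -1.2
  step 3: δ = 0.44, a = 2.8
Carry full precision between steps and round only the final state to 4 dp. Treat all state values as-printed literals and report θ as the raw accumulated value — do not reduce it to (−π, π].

after step 1 (δ=-0.4, a=-3.5): (-13.273174, 15.760056, 2.421384, 5.800000)
after step 2 (δ=0.37, a=-1.2): (-14.145109, 16.525124, 2.646345, 5.560000)
after step 3 (δ=0.44, a=2.8): (-15.123504, 17.053601, 2.908099, 6.120000)

(-15.1235, 17.0536, 2.9081, 6.1200)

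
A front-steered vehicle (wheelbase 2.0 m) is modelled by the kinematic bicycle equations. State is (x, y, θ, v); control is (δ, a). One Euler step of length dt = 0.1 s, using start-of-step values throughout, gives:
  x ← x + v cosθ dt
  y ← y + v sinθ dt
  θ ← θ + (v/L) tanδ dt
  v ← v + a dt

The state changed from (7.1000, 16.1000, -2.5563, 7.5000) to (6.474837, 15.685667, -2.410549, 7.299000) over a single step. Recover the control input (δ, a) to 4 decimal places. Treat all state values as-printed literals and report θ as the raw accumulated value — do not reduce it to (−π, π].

a = (v'−v)/dt = (-0.201000)/0.1 = -2.0100
Δθ = θ'−θ = 0.145751;  (v·dt/L) = 7.5000·0.1/2.0 = 0.375000
tan δ = Δθ·L/(v·dt) = 0.388669  →  δ = 0.3707

δ = 0.3707, a = -2.0100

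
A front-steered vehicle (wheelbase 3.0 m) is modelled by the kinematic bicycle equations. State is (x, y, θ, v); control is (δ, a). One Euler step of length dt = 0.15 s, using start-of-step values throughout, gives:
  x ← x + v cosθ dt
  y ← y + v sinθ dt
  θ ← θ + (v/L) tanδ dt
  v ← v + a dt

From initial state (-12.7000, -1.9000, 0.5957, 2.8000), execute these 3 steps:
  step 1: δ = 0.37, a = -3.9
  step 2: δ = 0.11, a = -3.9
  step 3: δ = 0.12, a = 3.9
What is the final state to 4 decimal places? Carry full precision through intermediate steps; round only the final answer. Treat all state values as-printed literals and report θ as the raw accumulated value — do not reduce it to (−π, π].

(-11.8950, -1.3129, 0.6721, 2.2150)

after step 1 (δ=0.37, a=-3.9): (-12.352343, -1.664343, 0.650001, 2.215000)
after step 2 (δ=0.11, a=-3.9): (-12.087844, -1.463269, 0.662233, 1.630000)
after step 3 (δ=0.12, a=3.9): (-11.895026, -1.312932, 0.672060, 2.215000)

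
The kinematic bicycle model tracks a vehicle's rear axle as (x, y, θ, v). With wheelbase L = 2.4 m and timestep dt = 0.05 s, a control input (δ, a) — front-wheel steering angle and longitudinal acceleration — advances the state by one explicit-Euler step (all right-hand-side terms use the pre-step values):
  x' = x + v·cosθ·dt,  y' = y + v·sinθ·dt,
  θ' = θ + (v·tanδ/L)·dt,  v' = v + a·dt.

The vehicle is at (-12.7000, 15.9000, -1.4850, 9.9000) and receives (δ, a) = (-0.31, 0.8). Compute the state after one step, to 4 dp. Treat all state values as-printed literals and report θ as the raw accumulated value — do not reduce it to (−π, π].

x' = -12.7000 + 9.9000·cos(-1.4850)·0.05 = -12.6576
y' = 15.9000 + 9.9000·sin(-1.4850)·0.05 = 15.4068
θ' = -1.4850 + (9.9000/2.4)·tan(-0.31)·0.05 = -1.5511
v' = 9.9000 + 0.8000·0.05 = 9.9400

(-12.6576, 15.4068, -1.5511, 9.9400)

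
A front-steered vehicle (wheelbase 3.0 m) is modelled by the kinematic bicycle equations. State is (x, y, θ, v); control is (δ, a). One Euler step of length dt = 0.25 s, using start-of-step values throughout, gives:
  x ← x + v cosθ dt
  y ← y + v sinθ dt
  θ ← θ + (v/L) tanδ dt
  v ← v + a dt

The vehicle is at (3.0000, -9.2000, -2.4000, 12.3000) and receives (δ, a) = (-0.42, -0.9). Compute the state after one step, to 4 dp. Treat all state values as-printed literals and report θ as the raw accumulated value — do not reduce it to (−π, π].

x' = 3.0000 + 12.3000·cos(-2.4000)·0.25 = 0.7325
y' = -9.2000 + 12.3000·sin(-2.4000)·0.25 = -11.2770
θ' = -2.4000 + (12.3000/3.0)·tan(-0.42)·0.25 = -2.8577
v' = 12.3000 − 0.9000·0.25 = 12.0750

(0.7325, -11.2770, -2.8577, 12.0750)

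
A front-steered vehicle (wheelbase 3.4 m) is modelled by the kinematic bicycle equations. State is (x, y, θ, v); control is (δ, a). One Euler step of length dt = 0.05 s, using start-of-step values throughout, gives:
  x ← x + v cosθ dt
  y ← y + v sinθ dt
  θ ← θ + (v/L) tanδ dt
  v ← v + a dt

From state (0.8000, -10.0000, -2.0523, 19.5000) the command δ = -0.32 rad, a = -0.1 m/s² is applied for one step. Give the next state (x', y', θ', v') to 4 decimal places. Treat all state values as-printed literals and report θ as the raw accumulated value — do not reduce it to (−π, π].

x' = 0.8000 + 19.5000·cos(-2.0523)·0.05 = 0.3485
y' = -10.0000 + 19.5000·sin(-2.0523)·0.05 = -10.8641
θ' = -2.0523 + (19.5000/3.4)·tan(-0.32)·0.05 = -2.1473
v' = 19.5000 − 0.1000·0.05 = 19.4950

(0.3485, -10.8641, -2.1473, 19.4950)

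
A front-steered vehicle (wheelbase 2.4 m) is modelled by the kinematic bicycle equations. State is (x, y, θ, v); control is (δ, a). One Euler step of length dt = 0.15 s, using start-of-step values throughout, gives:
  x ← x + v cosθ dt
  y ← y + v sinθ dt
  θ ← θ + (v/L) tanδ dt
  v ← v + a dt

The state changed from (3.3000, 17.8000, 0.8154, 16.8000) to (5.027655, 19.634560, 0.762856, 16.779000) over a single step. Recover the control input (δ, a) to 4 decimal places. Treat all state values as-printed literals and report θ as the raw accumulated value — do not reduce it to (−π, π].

a = (v'−v)/dt = (-0.021000)/0.15 = -0.1400
Δθ = θ'−θ = -0.052544;  (v·dt/L) = 16.8000·0.15/2.4 = 1.050000
tan δ = Δθ·L/(v·dt) = -0.050042  →  δ = -0.0500

δ = -0.0500, a = -0.1400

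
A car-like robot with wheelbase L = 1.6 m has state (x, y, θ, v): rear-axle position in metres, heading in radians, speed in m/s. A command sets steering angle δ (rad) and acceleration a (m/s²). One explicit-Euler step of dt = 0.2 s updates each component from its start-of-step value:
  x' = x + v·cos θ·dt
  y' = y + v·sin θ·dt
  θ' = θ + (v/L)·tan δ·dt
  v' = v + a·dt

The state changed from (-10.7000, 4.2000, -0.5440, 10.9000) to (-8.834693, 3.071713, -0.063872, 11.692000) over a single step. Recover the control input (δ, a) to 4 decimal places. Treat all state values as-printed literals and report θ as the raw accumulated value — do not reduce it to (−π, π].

a = (v'−v)/dt = (0.792000)/0.2 = 3.9600
Δθ = θ'−θ = 0.480128;  (v·dt/L) = 10.9000·0.2/1.6 = 1.362500
tan δ = Δθ·L/(v·dt) = 0.352388  →  δ = 0.3388

δ = 0.3388, a = 3.9600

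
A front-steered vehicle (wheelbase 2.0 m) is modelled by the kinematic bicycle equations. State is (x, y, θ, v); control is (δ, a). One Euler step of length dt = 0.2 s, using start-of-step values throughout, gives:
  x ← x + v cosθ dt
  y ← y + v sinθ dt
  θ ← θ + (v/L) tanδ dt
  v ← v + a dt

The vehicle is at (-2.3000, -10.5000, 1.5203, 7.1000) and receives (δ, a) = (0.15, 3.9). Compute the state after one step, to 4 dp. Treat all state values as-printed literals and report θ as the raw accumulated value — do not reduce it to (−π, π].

x' = -2.3000 + 7.1000·cos(1.5203)·0.2 = -2.2283
y' = -10.5000 + 7.1000·sin(1.5203)·0.2 = -9.0818
θ' = 1.5203 + (7.1000/2.0)·tan(0.15)·0.2 = 1.6276
v' = 7.1000 + 3.9000·0.2 = 7.8800

(-2.2283, -9.0818, 1.6276, 7.8800)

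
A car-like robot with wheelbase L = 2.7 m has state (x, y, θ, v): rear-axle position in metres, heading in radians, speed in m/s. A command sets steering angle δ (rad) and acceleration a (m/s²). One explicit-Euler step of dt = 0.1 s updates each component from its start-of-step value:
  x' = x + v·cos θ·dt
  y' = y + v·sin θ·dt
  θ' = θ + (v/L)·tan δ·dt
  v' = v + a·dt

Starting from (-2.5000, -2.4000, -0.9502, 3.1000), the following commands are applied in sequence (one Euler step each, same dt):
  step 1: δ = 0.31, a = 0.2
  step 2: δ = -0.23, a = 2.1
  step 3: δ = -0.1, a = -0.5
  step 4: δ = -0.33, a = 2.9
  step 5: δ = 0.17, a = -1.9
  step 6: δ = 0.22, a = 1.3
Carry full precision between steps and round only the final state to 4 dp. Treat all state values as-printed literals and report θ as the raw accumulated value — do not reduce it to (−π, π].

after step 1 (δ=0.31, a=0.2): (-2.319729, -2.652195, -0.913422, 3.120000)
after step 2 (δ=-0.23, a=2.1): (-2.129084, -2.899174, -0.940478, 3.330000)
after step 3 (δ=-0.1, a=-0.5): (-1.932813, -3.168185, -0.952853, 3.280000)
after step 4 (δ=-0.33, a=2.9): (-1.742783, -3.435528, -0.994463, 3.570000)
after step 5 (δ=0.17, a=-1.9): (-1.548235, -3.734861, -0.971766, 3.380000)
after step 6 (δ=0.22, a=1.3): (-1.357656, -4.014009, -0.943773, 3.510000)

(-1.3577, -4.0140, -0.9438, 3.5100)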